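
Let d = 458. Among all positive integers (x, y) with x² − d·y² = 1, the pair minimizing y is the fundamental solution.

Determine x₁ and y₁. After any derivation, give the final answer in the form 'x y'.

22899 1070

√458 = [21; 2,2,42, …], period ℓ=3 (odd) → k=5
step 0: (21, 1)  from 21·(1,0) + (0,1)
step 1: (43, 2)  from 2·(21,1) + (1,0)
step 2: (107, 5)  from 2·(43,2) + (21,1)
…
step 4: (9181, 429)  from 2·(4537,212) + (107,5)
step 5: (22899, 1070)  from 2·(9181,429) + (4537,212)
(x₁, y₁) = (22899, 1070);  22899² − 458·1070² = 1 ✓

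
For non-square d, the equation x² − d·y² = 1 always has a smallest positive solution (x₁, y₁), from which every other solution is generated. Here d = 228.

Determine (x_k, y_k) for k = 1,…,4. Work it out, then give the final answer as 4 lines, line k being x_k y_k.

√228 = [15; 10,30, …], period ℓ=2 (even) → k=1
k=0  a_k=15  p_k/q_k = 15/1
k=1  a_k=10  p_k/q_k = 151/10
(x₁, y₁) = (151, 10);  151² − 228·10² = 1 ✓
n=2: (151,10)∘(151,10) = (151·151+228·10·10, 151·10+10·151) = (45601,3020)
n=3: (45601,3020)∘(151,10) = (151·45601+228·10·3020, 151·3020+10·45601) = (13771351,912030)
n=4: (13771351,912030)∘(151,10) = (151·13771351+228·10·912030, 151·912030+10·13771351) = (4158902401,275430040)

151 10
45601 3020
13771351 912030
4158902401 275430040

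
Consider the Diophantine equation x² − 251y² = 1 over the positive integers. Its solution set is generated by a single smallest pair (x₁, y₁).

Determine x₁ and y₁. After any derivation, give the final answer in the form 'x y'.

3674890 231957

[15; 1,5,2,1,2,…,5,1,30] for √251; ℓ=14 ⇒ convergent index 13
step 0: (15, 1)  from 15·(1,0) + (0,1)
step 1: (16, 1)  from 1·(15,1) + (1,0)
step 2: (95, 6)  from 5·(16,1) + (15,1)
step 3: (206, 13)  from 2·(95,6) + (16,1)
step 4: (301, 19)  from 1·(206,13) + (95,6)
step 5: (808, 51)  from 2·(301,19) + (206,13)
…
step 7: (29563, 1866)  from 15·(1917,121) + (808,51)
step 8: (61043, 3853)  from 2·(29563,1866) + (1917,121)
step 9: (151649, 9572)  from 2·(61043,3853) + (29563,1866)
…
step 11: (577033, 36422)  from 2·(212692,13425) + (151649,9572)
step 12: (3097857, 195535)  from 5·(577033,36422) + (212692,13425)
step 13: (3674890, 231957)  from 1·(3097857,195535) + (577033,36422)
(x₁, y₁) = (3674890, 231957);  3674890² − 251·231957² = 1 ✓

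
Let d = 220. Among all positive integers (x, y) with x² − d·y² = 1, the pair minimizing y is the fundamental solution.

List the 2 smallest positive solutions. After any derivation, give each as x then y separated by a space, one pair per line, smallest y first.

89 6
15841 1068

√220 = [14; 1,4,1,28, …], period ℓ=4 (even) → k=3
a_0=14:  p_0=14·1+0=14,  q_0=14·0+1=1
a_1=1:  p_1=1·14+1=15,  q_1=1·1+0=1
a_2=4:  p_2=4·15+14=74,  q_2=4·1+1=5
a_3=1:  p_3=1·74+15=89,  q_3=1·5+1=6
→ (89, 6).  Check: 89²=7921, 220·6²=7920, difference 1.
k=2:  x_2 = 89·89+220·6·6 = 15841,  y_2 = 89·6+6·89 = 1068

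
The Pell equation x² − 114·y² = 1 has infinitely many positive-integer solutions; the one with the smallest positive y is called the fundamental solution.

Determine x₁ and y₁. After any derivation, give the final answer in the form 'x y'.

1025 96

d=114: √d = [10; 1,2,10,2,1,20] (ℓ=6, even), read p_5/q_5
i=0: a=10 ⇒ p=10, q=1
…
i=4: a=2 ⇒ p=694, q=65
i=5: a=1 ⇒ p=1025, q=96
→ (1025, 96).  Check: 1025²=1050625, 114·96²=1050624, difference 1.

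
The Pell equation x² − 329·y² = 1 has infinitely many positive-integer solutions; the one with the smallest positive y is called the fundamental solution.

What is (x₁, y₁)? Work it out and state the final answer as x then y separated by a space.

2376415 131016

√329 = [18; 7,4,2,1,1,4,1,1,2,4,7,36, …], period ℓ=12 (even) → k=11
k=0  a_k=18  p_k/q_k = 18/1
…
k=2  a_k=4  p_k/q_k = 526/29
k=3  a_k=2  p_k/q_k = 1179/65
…
k=6  a_k=4  p_k/q_k = 13241/730
…
k=9  a_k=2  p_k/q_k = 74857/4127
k=10  a_k=4  p_k/q_k = 328794/18127
k=11  a_k=7  p_k/q_k = 2376415/131016
→ (2376415, 131016).  Check: 2376415²=5647348252225, 329·131016²=5647348252224, difference 1.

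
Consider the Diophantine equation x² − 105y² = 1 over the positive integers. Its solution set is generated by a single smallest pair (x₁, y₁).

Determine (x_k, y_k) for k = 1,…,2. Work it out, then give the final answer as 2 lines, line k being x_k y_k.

41 4
3361 328

√105 → a₀=10, period (4,20); ℓ=2 even so k=1
step 0: (10, 1)  from 10·(1,0) + (0,1)
step 1: (41, 4)  from 4·(10,1) + (1,0)
→ (41, 4).  Check: 41²=1681, 105·4²=1680, difference 1.
k=2:  x_2 = 41·41+105·4·4 = 3361,  y_2 = 41·4+4·41 = 328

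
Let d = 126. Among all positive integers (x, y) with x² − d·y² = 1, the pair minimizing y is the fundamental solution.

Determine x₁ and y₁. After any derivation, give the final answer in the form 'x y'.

[11; 4,2,4,22] for √126; ℓ=4 ⇒ convergent index 3
step 0: (11, 1)  from 11·(1,0) + (0,1)
step 1: (45, 4)  from 4·(11,1) + (1,0)
step 2: (101, 9)  from 2·(45,4) + (11,1)
step 3: (449, 40)  from 4·(101,9) + (45,4)
(x₁, y₁) = (449, 40);  449² − 126·40² = 1 ✓

449 40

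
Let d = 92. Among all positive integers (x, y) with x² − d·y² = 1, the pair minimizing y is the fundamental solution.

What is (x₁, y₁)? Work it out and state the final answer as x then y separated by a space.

1151 120

d=92: √d = [9; 1,1,2,4,2,1,1,18] (ℓ=8, even), read p_7/q_7
i=0: a=9 ⇒ p=9, q=1
…
i=3: a=2 ⇒ p=48, q=5
…
i=5: a=2 ⇒ p=470, q=49
i=6: a=1 ⇒ p=681, q=71
i=7: a=1 ⇒ p=1151, q=120
→ (1151, 120).  Check: 1151²=1324801, 92·120²=1324800, difference 1.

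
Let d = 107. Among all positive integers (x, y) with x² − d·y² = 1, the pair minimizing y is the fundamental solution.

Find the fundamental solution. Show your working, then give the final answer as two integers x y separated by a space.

[10; 2,1,9,1,2,20] for √107; ℓ=6 ⇒ convergent index 5
a_0=10:  p_0=10·1+0=10,  q_0=10·0+1=1
a_1=2:  p_1=2·10+1=21,  q_1=2·1+0=2
a_2=1:  p_2=1·21+10=31,  q_2=1·2+1=3
a_3=9:  p_3=9·31+21=300,  q_3=9·3+2=29
a_4=1:  p_4=1·300+31=331,  q_4=1·29+3=32
a_5=2:  p_5=2·331+300=962,  q_5=2·32+29=93
→ (962, 93).  Check: 962²=925444, 107·93²=925443, difference 1.

962 93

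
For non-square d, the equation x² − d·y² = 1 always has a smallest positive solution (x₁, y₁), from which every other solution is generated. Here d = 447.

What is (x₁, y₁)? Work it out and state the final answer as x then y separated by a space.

√447 = [21; 7,42, …], period ℓ=2 (even) → k=1
i=0: a=21 ⇒ p=21, q=1
i=1: a=7 ⇒ p=148, q=7
fundamental: x₁=148, y₁=7  (since 21904 − 447·49 = 1)

148 7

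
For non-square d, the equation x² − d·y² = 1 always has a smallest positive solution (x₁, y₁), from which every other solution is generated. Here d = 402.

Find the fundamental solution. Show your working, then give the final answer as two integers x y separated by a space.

401 20

√402 = [20; 20,40, …], period ℓ=2 (even) → k=1
a_0=20:  p_0=20·1+0=20,  q_0=20·0+1=1
a_1=20:  p_1=20·20+1=401,  q_1=20·1+0=20
fundamental: x₁=401, y₁=20  (since 160801 − 402·400 = 1)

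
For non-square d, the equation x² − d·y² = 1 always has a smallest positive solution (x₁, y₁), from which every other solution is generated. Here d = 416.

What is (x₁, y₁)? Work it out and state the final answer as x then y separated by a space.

[20; 2,1,1,9,1,1,2,40] for √416; ℓ=8 ⇒ convergent index 7
k=0  a_k=20  p_k/q_k = 20/1
…
k=3  a_k=1  p_k/q_k = 102/5
k=4  a_k=9  p_k/q_k = 979/48
k=5  a_k=1  p_k/q_k = 1081/53
k=6  a_k=1  p_k/q_k = 2060/101
k=7  a_k=2  p_k/q_k = 5201/255
(x₁, y₁) = (5201, 255);  5201² − 416·255² = 1 ✓

5201 255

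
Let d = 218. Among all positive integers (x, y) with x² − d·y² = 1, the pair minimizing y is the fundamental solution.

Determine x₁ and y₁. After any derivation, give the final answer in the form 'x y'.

126003 8534

√218 → a₀=14, period (1,3,3,1,28); ℓ=5 odd so k=9
k=0  a_k=14  p_k/q_k = 14/1
…
k=2  a_k=3  p_k/q_k = 59/4
k=3  a_k=3  p_k/q_k = 192/13
k=4  a_k=1  p_k/q_k = 251/17
…
k=6  a_k=1  p_k/q_k = 7471/506
…
k=8  a_k=3  p_k/q_k = 96370/6527
k=9  a_k=1  p_k/q_k = 126003/8534
fundamental: x₁=126003, y₁=8534  (since 15876756009 − 218·72829156 = 1)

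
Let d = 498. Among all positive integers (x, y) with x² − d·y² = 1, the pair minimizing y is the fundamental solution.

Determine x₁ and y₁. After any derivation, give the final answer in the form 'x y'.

d=498: √d = [22; 3,6,22,6,3,44] (ℓ=6, even), read p_5/q_5
i=0: a=22 ⇒ p=22, q=1
i=1: a=3 ⇒ p=67, q=3
…
i=4: a=6 ⇒ p=56794, q=2545
i=5: a=3 ⇒ p=179777, q=8056
fundamental: x₁=179777, y₁=8056  (since 32319769729 − 498·64899136 = 1)

179777 8056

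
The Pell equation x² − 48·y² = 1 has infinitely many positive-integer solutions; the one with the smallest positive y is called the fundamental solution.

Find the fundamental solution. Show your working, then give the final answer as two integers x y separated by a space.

√48 = [6; 1,12, …], period ℓ=2 (even) → k=1
k=0  a_k=6  p_k/q_k = 6/1
k=1  a_k=1  p_k/q_k = 7/1
fundamental: x₁=7, y₁=1  (since 49 − 48·1 = 1)

7 1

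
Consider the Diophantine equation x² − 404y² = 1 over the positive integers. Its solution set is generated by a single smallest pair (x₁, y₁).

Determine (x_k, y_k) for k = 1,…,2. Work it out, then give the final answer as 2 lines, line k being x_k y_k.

201 10
80801 4020

[20; 10,40] for √404; ℓ=2 ⇒ convergent index 1
k=0  a_k=20  p_k/q_k = 20/1
k=1  a_k=10  p_k/q_k = 201/10
fundamental: x₁=201, y₁=10  (since 40401 − 404·100 = 1)
n=2: (201,10)∘(201,10) = (201·201+404·10·10, 201·10+10·201) = (80801,4020)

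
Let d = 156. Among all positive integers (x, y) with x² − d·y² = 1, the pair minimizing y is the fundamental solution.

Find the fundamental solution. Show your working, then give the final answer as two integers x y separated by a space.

25 2

d=156: √d = [12; 2,24] (ℓ=2, even), read p_1/q_1
step 0: (12, 1)  from 12·(1,0) + (0,1)
step 1: (25, 2)  from 2·(12,1) + (1,0)
(x₁, y₁) = (25, 2);  25² − 156·2² = 1 ✓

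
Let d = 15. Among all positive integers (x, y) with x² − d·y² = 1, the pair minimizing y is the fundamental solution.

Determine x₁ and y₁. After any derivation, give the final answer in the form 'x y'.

4 1

[3; 1,6] for √15; ℓ=2 ⇒ convergent index 1
k=0  a_k=3  p_k/q_k = 3/1
k=1  a_k=1  p_k/q_k = 4/1
(x₁, y₁) = (4, 1);  4² − 15·1² = 1 ✓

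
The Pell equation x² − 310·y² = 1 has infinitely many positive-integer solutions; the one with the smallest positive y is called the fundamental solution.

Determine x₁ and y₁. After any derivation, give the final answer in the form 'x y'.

√310 = [17; 1,1,1,1,5,…,1,1,34, …], period ℓ=16 (even) → k=15
step 0: (17, 1)  from 17·(1,0) + (0,1)
…
step 2: (35, 2)  from 1·(18,1) + (17,1)
…
step 4: (88, 5)  from 1·(53,3) + (35,2)
…
step 6: (1567, 89)  from 3·(493,28) + (88,5)
step 7: (2060, 117)  from 1·(1567,89) + (493,28)
step 8: (5687, 323)  from 2·(2060,117) + (1567,89)
step 9: (7747, 440)  from 1·(5687,323) + (2060,117)
step 10: (28928, 1643)  from 3·(7747,440) + (5687,323)
step 11: (152387, 8655)  from 5·(28928,1643) + (7747,440)
step 12: (181315, 10298)  from 1·(152387,8655) + (28928,1643)
…
step 14: (515017, 29251)  from 1·(333702,18953) + (181315,10298)
step 15: (848719, 48204)  from 1·(515017,29251) + (333702,18953)
→ (848719, 48204).  Check: 848719²=720323940961, 310·48204²=720323940960, difference 1.

848719 48204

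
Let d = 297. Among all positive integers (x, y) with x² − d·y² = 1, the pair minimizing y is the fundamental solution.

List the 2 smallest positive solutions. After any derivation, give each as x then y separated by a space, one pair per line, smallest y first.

48599 2820
4723725601 274098360

[17; 4,3,1,1,2,1,1,3,4,34] for √297; ℓ=10 ⇒ convergent index 9
k=0  a_k=17  p_k/q_k = 17/1
…
k=3  a_k=1  p_k/q_k = 293/17
k=4  a_k=1  p_k/q_k = 517/30
k=5  a_k=2  p_k/q_k = 1327/77
k=6  a_k=1  p_k/q_k = 1844/107
k=7  a_k=1  p_k/q_k = 3171/184
k=8  a_k=3  p_k/q_k = 11357/659
k=9  a_k=4  p_k/q_k = 48599/2820
(x₁, y₁) = (48599, 2820);  48599² − 297·2820² = 1 ✓
k=2:  x_2 = 48599·48599+297·2820·2820 = 4723725601,  y_2 = 48599·2820+2820·48599 = 274098360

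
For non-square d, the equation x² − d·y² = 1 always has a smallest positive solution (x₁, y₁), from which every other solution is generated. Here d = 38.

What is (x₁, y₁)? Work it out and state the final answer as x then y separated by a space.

d=38: √d = [6; 6,12] (ℓ=2, even), read p_1/q_1
a_0=6:  p_0=6·1+0=6,  q_0=6·0+1=1
a_1=6:  p_1=6·6+1=37,  q_1=6·1+0=6
→ (37, 6).  Check: 37²=1369, 38·6²=1368, difference 1.

37 6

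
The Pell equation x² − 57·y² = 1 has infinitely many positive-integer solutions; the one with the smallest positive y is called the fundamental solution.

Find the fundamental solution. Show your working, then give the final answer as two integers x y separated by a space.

151 20

d=57: √d = [7; 1,1,4,1,1,14] (ℓ=6, even), read p_5/q_5
i=0: a=7 ⇒ p=7, q=1
i=1: a=1 ⇒ p=8, q=1
…
i=4: a=1 ⇒ p=83, q=11
i=5: a=1 ⇒ p=151, q=20
→ (151, 20).  Check: 151²=22801, 57·20²=22800, difference 1.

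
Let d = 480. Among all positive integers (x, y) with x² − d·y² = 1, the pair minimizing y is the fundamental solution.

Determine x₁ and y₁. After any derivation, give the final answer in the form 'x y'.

[21; 1,9,1,42] for √480; ℓ=4 ⇒ convergent index 3
step 0: (21, 1)  from 21·(1,0) + (0,1)
step 1: (22, 1)  from 1·(21,1) + (1,0)
step 2: (219, 10)  from 9·(22,1) + (21,1)
step 3: (241, 11)  from 1·(219,10) + (22,1)
→ (241, 11).  Check: 241²=58081, 480·11²=58080, difference 1.

241 11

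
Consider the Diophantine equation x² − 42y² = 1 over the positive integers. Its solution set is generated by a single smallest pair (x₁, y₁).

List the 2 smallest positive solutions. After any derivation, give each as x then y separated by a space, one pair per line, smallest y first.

[6; 2,12] for √42; ℓ=2 ⇒ convergent index 1
k=0  a_k=6  p_k/q_k = 6/1
k=1  a_k=2  p_k/q_k = 13/2
(x₁, y₁) = (13, 2);  13² − 42·2² = 1 ✓
(x_2, y_2) = (13·13 + 42·2·2, 13·2 + 2·13) = (337, 52)

13 2
337 52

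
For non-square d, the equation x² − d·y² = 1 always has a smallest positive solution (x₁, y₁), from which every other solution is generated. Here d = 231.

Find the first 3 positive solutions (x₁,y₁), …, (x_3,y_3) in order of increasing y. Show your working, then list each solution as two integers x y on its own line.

√231 → a₀=15, period (5,30); ℓ=2 even so k=1
step 0: (15, 1)  from 15·(1,0) + (0,1)
step 1: (76, 5)  from 5·(15,1) + (1,0)
(x₁, y₁) = (76, 5);  76² − 231·5² = 1 ✓
k=2:  x_2 = 76·76+231·5·5 = 11551,  y_2 = 76·5+5·76 = 760
k=3:  x_3 = 76·11551+231·5·760 = 1755676,  y_3 = 76·760+5·11551 = 115515

76 5
11551 760
1755676 115515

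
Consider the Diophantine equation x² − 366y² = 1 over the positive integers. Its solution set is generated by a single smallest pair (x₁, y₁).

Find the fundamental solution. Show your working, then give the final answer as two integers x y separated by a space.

907925 47458

√366 = [19; 7,1,1,1,2,12,2,1,1,1,7,38, …], period ℓ=12 (even) → k=11
a_0=19:  p_0=19·1+0=19,  q_0=19·0+1=1
a_1=7:  p_1=7·19+1=134,  q_1=7·1+0=7
…
a_3=1:  p_3=1·153+134=287,  q_3=1·8+7=15
a_4=1:  p_4=1·287+153=440,  q_4=1·15+8=23
a_5=2:  p_5=2·440+287=1167,  q_5=2·23+15=61
a_6=12:  p_6=12·1167+440=14444,  q_6=12·61+23=755
a_7=2:  p_7=2·14444+1167=30055,  q_7=2·755+61=1571
…
a_10=1:  p_10=1·74554+44499=119053,  q_10=1·3897+2326=6223
a_11=7:  p_11=7·119053+74554=907925,  q_11=7·6223+3897=47458
(x₁, y₁) = (907925, 47458);  907925² − 366·47458² = 1 ✓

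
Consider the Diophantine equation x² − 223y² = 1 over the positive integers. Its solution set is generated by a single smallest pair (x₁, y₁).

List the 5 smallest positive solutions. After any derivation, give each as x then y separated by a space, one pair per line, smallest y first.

[14; 1,13,1,28] for √223; ℓ=4 ⇒ convergent index 3
a_0=14:  p_0=14·1+0=14,  q_0=14·0+1=1
a_1=1:  p_1=1·14+1=15,  q_1=1·1+0=1
a_2=13:  p_2=13·15+14=209,  q_2=13·1+1=14
a_3=1:  p_3=1·209+15=224,  q_3=1·14+1=15
→ (224, 15).  Check: 224²=50176, 223·15²=50175, difference 1.
k=2:  x_2 = 224·224+223·15·15 = 100351,  y_2 = 224·15+15·224 = 6720
k=3:  x_3 = 224·100351+223·15·6720 = 44957024,  y_3 = 224·6720+15·100351 = 3010545
k=4:  x_4 = 224·44957024+223·15·3010545 = 20140646401,  y_4 = 224·3010545+15·44957024 = 1348717440
k=5:  x_5 = 224·20140646401+223·15·1348717440 = 9022964630624,  y_5 = 224·1348717440+15·20140646401 = 604222402575

224 15
100351 6720
44957024 3010545
20140646401 1348717440
9022964630624 604222402575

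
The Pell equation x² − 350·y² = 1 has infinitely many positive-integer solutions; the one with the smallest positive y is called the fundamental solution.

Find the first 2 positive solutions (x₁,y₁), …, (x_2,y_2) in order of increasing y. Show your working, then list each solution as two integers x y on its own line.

√350 → a₀=18, period (1,2,2,2,1,36); ℓ=6 even so k=5
a_0=18:  p_0=18·1+0=18,  q_0=18·0+1=1
a_1=1:  p_1=1·18+1=19,  q_1=1·1+0=1
…
a_3=2:  p_3=2·56+19=131,  q_3=2·3+1=7
a_4=2:  p_4=2·131+56=318,  q_4=2·7+3=17
a_5=1:  p_5=1·318+131=449,  q_5=1·17+7=24
fundamental: x₁=449, y₁=24  (since 201601 − 350·576 = 1)
k=2:  x_2 = 449·449+350·24·24 = 403201,  y_2 = 449·24+24·449 = 21552

449 24
403201 21552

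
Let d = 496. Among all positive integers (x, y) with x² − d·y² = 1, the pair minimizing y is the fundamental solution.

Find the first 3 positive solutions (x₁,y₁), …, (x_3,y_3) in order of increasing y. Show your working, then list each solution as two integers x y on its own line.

√496 → a₀=22, period (3,1,2,4,1,…,1,3,44); ℓ=16 even so k=15
step 0: (22, 1)  from 22·(1,0) + (0,1)
step 1: (67, 3)  from 3·(22,1) + (1,0)
step 2: (89, 4)  from 1·(67,3) + (22,1)
step 3: (245, 11)  from 2·(89,4) + (67,3)
step 4: (1069, 48)  from 4·(245,11) + (89,4)
step 5: (1314, 59)  from 1·(1069,48) + (245,11)
step 6: (2383, 107)  from 1·(1314,59) + (1069,48)
step 7: (6080, 273)  from 2·(2383,107) + (1314,59)
step 8: (14543, 653)  from 2·(6080,273) + (2383,107)
…
step 10: (49709, 2232)  from 1·(35166,1579) + (14543,653)
step 11: (84875, 3811)  from 1·(49709,2232) + (35166,1579)
step 12: (389209, 17476)  from 4·(84875,3811) + (49709,2232)
step 13: (863293, 38763)  from 2·(389209,17476) + (84875,3811)
step 14: (1252502, 56239)  from 1·(863293,38763) + (389209,17476)
step 15: (4620799, 207480)  from 3·(1252502,56239) + (863293,38763)
(x₁, y₁) = (4620799, 207480);  4620799² − 496·207480² = 1 ✓
k=2:  x_2 = 4620799·4620799+496·207480·207480 = 42703566796801,  y_2 = 4620799·207480+207480·4620799 = 1917446753040
k=3:  x_3 = 4620799·42703566796801+496·207480·1917446753040 = 394649197502177907199,  y_3 = 4620799·1917446753040+207480·42703566796801 = 17720272078000750440

4620799 207480
42703566796801 1917446753040
394649197502177907199 17720272078000750440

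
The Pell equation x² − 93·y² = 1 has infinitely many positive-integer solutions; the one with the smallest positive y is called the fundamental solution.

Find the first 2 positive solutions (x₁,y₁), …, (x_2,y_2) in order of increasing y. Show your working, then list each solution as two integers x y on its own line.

12151 1260
295293601 30620520

d=93: √d = [9; 1,1,1,4,6,4,1,1,1,18] (ℓ=10, even), read p_9/q_9
step 0: (9, 1)  from 9·(1,0) + (0,1)
…
step 3: (29, 3)  from 1·(19,2) + (10,1)
…
step 5: (839, 87)  from 6·(135,14) + (29,3)
step 6: (3491, 362)  from 4·(839,87) + (135,14)
step 7: (4330, 449)  from 1·(3491,362) + (839,87)
step 8: (7821, 811)  from 1·(4330,449) + (3491,362)
step 9: (12151, 1260)  from 1·(7821,811) + (4330,449)
(x₁, y₁) = (12151, 1260);  12151² − 93·1260² = 1 ✓
(12151+1260√93)^2 = 295293601 + 30620520√93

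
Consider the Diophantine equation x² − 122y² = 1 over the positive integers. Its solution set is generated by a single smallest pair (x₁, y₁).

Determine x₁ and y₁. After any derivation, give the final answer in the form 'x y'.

[11; 22] for √122; ℓ=1 ⇒ convergent index 1
i=0: a=11 ⇒ p=11, q=1
i=1: a=22 ⇒ p=243, q=22
(x₁, y₁) = (243, 22);  243² − 122·22² = 1 ✓

243 22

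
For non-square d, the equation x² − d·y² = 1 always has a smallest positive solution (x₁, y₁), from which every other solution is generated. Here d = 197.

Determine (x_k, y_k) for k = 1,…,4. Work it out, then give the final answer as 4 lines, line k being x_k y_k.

√197 → a₀=14, period (28); ℓ=1 odd so k=1
k=0  a_k=14  p_k/q_k = 14/1
k=1  a_k=28  p_k/q_k = 393/28
fundamental: x₁=393, y₁=28  (since 154449 − 197·784 = 1)
n=2: (393,28)∘(393,28) = (393·393+197·28·28, 393·28+28·393) = (308897,22008)
n=3: (308897,22008)∘(393,28) = (393·308897+197·28·22008, 393·22008+28·308897) = (242792649,17298260)
n=4: (242792649,17298260)∘(393,28) = (393·242792649+197·28·17298260, 393·17298260+28·242792649) = (190834713217,13596410352)

393 28
308897 22008
242792649 17298260
190834713217 13596410352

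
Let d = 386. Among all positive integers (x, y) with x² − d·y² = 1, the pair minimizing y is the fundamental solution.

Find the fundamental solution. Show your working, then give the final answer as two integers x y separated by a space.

111555 5678

√386 = [19; 1,1,1,4,1,18,1,4,1,1,1,38, …], period ℓ=12 (even) → k=11
step 0: (19, 1)  from 19·(1,0) + (0,1)
step 1: (20, 1)  from 1·(19,1) + (1,0)
step 2: (39, 2)  from 1·(20,1) + (19,1)
step 3: (59, 3)  from 1·(39,2) + (20,1)
…
step 9: (39392, 2005)  from 1·(32771,1668) + (6621,337)
step 10: (72163, 3673)  from 1·(39392,2005) + (32771,1668)
step 11: (111555, 5678)  from 1·(72163,3673) + (39392,2005)
(x₁, y₁) = (111555, 5678);  111555² − 386·5678² = 1 ✓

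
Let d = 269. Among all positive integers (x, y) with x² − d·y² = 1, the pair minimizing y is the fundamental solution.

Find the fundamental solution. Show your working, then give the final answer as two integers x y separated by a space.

d=269: √d = [16; 2,2,32] (ℓ=3, odd), read p_5/q_5
a_0=16:  p_0=16·1+0=16,  q_0=16·0+1=1
…
a_4=2:  p_4=2·2657+82=5396,  q_4=2·162+5=329
a_5=2:  p_5=2·5396+2657=13449,  q_5=2·329+162=820
(x₁, y₁) = (13449, 820);  13449² − 269·820² = 1 ✓

13449 820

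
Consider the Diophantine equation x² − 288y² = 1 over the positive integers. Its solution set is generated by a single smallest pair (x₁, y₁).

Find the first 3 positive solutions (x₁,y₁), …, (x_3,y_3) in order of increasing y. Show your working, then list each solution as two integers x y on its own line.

17 1
577 34
19601 1155

[16; 1,32] for √288; ℓ=2 ⇒ convergent index 1
k=0  a_k=16  p_k/q_k = 16/1
k=1  a_k=1  p_k/q_k = 17/1
(x₁, y₁) = (17, 1);  17² − 288·1² = 1 ✓
(x_2, y_2) = (17·17 + 288·1·1, 17·1 + 1·17) = (577, 34)
(x_3, y_3) = (17·577 + 288·1·34, 17·34 + 1·577) = (19601, 1155)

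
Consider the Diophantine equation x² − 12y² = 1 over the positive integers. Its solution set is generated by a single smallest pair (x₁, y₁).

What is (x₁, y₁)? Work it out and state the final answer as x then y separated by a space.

7 2

d=12: √d = [3; 2,6] (ℓ=2, even), read p_1/q_1
i=0: a=3 ⇒ p=3, q=1
i=1: a=2 ⇒ p=7, q=2
→ (7, 2).  Check: 7²=49, 12·2²=48, difference 1.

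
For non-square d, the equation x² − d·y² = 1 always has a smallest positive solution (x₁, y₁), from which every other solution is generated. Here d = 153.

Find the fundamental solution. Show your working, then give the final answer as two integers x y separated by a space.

√153 = [12; 2,1,2,2,2,1,2,24, …], period ℓ=8 (even) → k=7
a_0=12:  p_0=12·1+0=12,  q_0=12·0+1=1
…
a_2=1:  p_2=1·25+12=37,  q_2=1·2+1=3
…
a_6=1:  p_6=1·569+235=804,  q_6=1·46+19=65
a_7=2:  p_7=2·804+569=2177,  q_7=2·65+46=176
(x₁, y₁) = (2177, 176);  2177² − 153·176² = 1 ✓

2177 176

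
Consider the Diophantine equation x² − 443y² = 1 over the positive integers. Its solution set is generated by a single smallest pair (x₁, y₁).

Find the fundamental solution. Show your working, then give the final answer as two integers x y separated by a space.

√443 → a₀=21, period (21,42); ℓ=2 even so k=1
a_0=21:  p_0=21·1+0=21,  q_0=21·0+1=1
a_1=21:  p_1=21·21+1=442,  q_1=21·1+0=21
(x₁, y₁) = (442, 21);  442² − 443·21² = 1 ✓

442 21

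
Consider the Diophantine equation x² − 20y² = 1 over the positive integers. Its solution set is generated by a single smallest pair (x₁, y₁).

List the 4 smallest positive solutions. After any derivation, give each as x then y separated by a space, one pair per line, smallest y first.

√20 = [4; 2,8, …], period ℓ=2 (even) → k=1
step 0: (4, 1)  from 4·(1,0) + (0,1)
step 1: (9, 2)  from 2·(4,1) + (1,0)
→ (9, 2).  Check: 9²=81, 20·2²=80, difference 1.
(x_2, y_2) = (9·9 + 20·2·2, 9·2 + 2·9) = (161, 36)
(x_3, y_3) = (9·161 + 20·2·36, 9·36 + 2·161) = (2889, 646)
(x_4, y_4) = (9·2889 + 20·2·646, 9·646 + 2·2889) = (51841, 11592)

9 2
161 36
2889 646
51841 11592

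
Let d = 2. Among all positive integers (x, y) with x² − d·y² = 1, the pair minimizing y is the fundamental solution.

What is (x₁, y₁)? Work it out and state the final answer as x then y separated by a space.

d=2: √d = [1; 2] (ℓ=1, odd), read p_1/q_1
i=0: a=1 ⇒ p=1, q=1
i=1: a=2 ⇒ p=3, q=2
→ (3, 2).  Check: 3²=9, 2·2²=8, difference 1.

3 2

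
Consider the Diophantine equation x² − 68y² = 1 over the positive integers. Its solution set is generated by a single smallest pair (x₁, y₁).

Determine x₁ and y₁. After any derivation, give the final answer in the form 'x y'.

d=68: √d = [8; 4,16] (ℓ=2, even), read p_1/q_1
step 0: (8, 1)  from 8·(1,0) + (0,1)
step 1: (33, 4)  from 4·(8,1) + (1,0)
→ (33, 4).  Check: 33²=1089, 68·4²=1088, difference 1.

33 4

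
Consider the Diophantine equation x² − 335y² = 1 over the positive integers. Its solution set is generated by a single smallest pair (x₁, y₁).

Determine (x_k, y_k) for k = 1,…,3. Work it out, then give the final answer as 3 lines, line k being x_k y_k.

604 33
729631 39864
881393644 48155679

d=335: √d = [18; 3,3,3,36] (ℓ=4, even), read p_3/q_3
step 0: (18, 1)  from 18·(1,0) + (0,1)
…
step 2: (183, 10)  from 3·(55,3) + (18,1)
step 3: (604, 33)  from 3·(183,10) + (55,3)
fundamental: x₁=604, y₁=33  (since 364816 − 335·1089 = 1)
(604+33√335)^2 = 729631 + 39864√335
(604+33√335)^3 = 881393644 + 48155679√335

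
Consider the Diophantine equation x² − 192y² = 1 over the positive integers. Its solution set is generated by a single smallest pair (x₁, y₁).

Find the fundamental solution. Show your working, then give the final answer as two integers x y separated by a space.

97 7

√192 → a₀=13, period (1,5,1,26); ℓ=4 even so k=3
k=0  a_k=13  p_k/q_k = 13/1
k=1  a_k=1  p_k/q_k = 14/1
k=2  a_k=5  p_k/q_k = 83/6
k=3  a_k=1  p_k/q_k = 97/7
→ (97, 7).  Check: 97²=9409, 192·7²=9408, difference 1.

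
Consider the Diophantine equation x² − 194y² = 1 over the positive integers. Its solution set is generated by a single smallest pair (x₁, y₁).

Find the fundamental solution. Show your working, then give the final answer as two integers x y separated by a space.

√194 → a₀=13, period (1,12,1,26); ℓ=4 even so k=3
i=0: a=13 ⇒ p=13, q=1
i=1: a=1 ⇒ p=14, q=1
i=2: a=12 ⇒ p=181, q=13
i=3: a=1 ⇒ p=195, q=14
fundamental: x₁=195, y₁=14  (since 38025 − 194·196 = 1)

195 14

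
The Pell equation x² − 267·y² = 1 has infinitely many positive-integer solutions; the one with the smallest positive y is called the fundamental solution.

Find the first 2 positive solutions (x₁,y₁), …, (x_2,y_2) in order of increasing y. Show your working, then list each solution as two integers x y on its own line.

2402 147
11539207 706188

√267 = [16; 2,1,15,1,2,32, …], period ℓ=6 (even) → k=5
i=0: a=16 ⇒ p=16, q=1
i=1: a=2 ⇒ p=33, q=2
i=2: a=1 ⇒ p=49, q=3
i=3: a=15 ⇒ p=768, q=47
i=4: a=1 ⇒ p=817, q=50
i=5: a=2 ⇒ p=2402, q=147
→ (2402, 147).  Check: 2402²=5769604, 267·147²=5769603, difference 1.
(x_2, y_2) = (2402·2402 + 267·147·147, 2402·147 + 147·2402) = (11539207, 706188)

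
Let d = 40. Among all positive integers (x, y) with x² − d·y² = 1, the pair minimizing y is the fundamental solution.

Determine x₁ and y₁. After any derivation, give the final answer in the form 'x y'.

√40 → a₀=6, period (3,12); ℓ=2 even so k=1
k=0  a_k=6  p_k/q_k = 6/1
k=1  a_k=3  p_k/q_k = 19/3
fundamental: x₁=19, y₁=3  (since 361 − 40·9 = 1)

19 3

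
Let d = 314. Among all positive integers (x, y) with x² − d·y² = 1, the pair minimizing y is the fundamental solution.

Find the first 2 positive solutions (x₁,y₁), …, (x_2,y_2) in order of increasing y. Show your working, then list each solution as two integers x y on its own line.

√314 → a₀=17, period (1,2,1,1,2,1,34); ℓ=7 odd so k=13
i=0: a=17 ⇒ p=17, q=1
…
i=3: a=1 ⇒ p=71, q=4
…
i=7: a=34 ⇒ p=15381, q=868
i=8: a=1 ⇒ p=15824, q=893
i=9: a=2 ⇒ p=47029, q=2654
i=10: a=1 ⇒ p=62853, q=3547
i=11: a=1 ⇒ p=109882, q=6201
i=12: a=2 ⇒ p=282617, q=15949
i=13: a=1 ⇒ p=392499, q=22150
→ (392499, 22150).  Check: 392499²=154055465001, 314·22150²=154055465000, difference 1.
(x_2, y_2) = (392499·392499 + 314·22150·22150, 392499·22150 + 22150·392499) = (308110930001, 17387705700)

392499 22150
308110930001 17387705700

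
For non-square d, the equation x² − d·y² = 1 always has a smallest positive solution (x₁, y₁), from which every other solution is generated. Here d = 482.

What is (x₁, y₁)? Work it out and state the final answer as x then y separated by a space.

483 22

[21; 1,20,1,42] for √482; ℓ=4 ⇒ convergent index 3
i=0: a=21 ⇒ p=21, q=1
…
i=2: a=20 ⇒ p=461, q=21
i=3: a=1 ⇒ p=483, q=22
fundamental: x₁=483, y₁=22  (since 233289 − 482·484 = 1)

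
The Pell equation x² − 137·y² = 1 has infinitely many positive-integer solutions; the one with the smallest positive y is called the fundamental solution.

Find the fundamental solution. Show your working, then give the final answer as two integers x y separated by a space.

[11; 1,2,2,1,1,2,2,1,22] for √137; ℓ=9 ⇒ convergent index 17
i=0: a=11 ⇒ p=11, q=1
…
i=2: a=2 ⇒ p=35, q=3
…
i=4: a=1 ⇒ p=117, q=10
…
i=6: a=2 ⇒ p=515, q=44
i=7: a=2 ⇒ p=1229, q=105
i=8: a=1 ⇒ p=1744, q=149
…
i=11: a=2 ⇒ p=122279, q=10447
…
i=13: a=1 ⇒ p=408178, q=34873
i=14: a=1 ⇒ p=694077, q=59299
i=15: a=2 ⇒ p=1796332, q=153471
i=16: a=2 ⇒ p=4286741, q=366241
i=17: a=1 ⇒ p=6083073, q=519712
(x₁, y₁) = (6083073, 519712);  6083073² − 137·519712² = 1 ✓

6083073 519712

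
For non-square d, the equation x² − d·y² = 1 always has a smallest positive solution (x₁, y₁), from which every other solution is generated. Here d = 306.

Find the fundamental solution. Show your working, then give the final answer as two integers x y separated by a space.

35 2

d=306: √d = [17; 2,34] (ℓ=2, even), read p_1/q_1
a_0=17:  p_0=17·1+0=17,  q_0=17·0+1=1
a_1=2:  p_1=2·17+1=35,  q_1=2·1+0=2
fundamental: x₁=35, y₁=2  (since 1225 − 306·4 = 1)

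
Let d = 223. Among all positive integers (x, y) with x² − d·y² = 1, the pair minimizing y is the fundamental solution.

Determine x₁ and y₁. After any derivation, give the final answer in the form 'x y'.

d=223: √d = [14; 1,13,1,28] (ℓ=4, even), read p_3/q_3
k=0  a_k=14  p_k/q_k = 14/1
k=1  a_k=1  p_k/q_k = 15/1
k=2  a_k=13  p_k/q_k = 209/14
k=3  a_k=1  p_k/q_k = 224/15
fundamental: x₁=224, y₁=15  (since 50176 − 223·225 = 1)

224 15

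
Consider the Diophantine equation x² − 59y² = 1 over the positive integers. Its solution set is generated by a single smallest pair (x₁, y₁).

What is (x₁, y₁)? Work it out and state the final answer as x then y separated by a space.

530 69

[7; 1,2,7,2,1,14] for √59; ℓ=6 ⇒ convergent index 5
step 0: (7, 1)  from 7·(1,0) + (0,1)
…
step 2: (23, 3)  from 2·(8,1) + (7,1)
step 3: (169, 22)  from 7·(23,3) + (8,1)
step 4: (361, 47)  from 2·(169,22) + (23,3)
step 5: (530, 69)  from 1·(361,47) + (169,22)
(x₁, y₁) = (530, 69);  530² − 59·69² = 1 ✓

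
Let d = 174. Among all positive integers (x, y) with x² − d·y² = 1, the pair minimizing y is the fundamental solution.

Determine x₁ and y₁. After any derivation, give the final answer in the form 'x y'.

1451 110

√174 → a₀=13, period (5,4,5,26); ℓ=4 even so k=3
i=0: a=13 ⇒ p=13, q=1
…
i=2: a=4 ⇒ p=277, q=21
i=3: a=5 ⇒ p=1451, q=110
(x₁, y₁) = (1451, 110);  1451² − 174·110² = 1 ✓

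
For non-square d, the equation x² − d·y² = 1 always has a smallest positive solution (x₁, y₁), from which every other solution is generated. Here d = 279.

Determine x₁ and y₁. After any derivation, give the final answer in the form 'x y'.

[16; 1,2,2,1,2,2,1,32] for √279; ℓ=8 ⇒ convergent index 7
step 0: (16, 1)  from 16·(1,0) + (0,1)
step 1: (17, 1)  from 1·(16,1) + (1,0)
step 2: (50, 3)  from 2·(17,1) + (16,1)
step 3: (117, 7)  from 2·(50,3) + (17,1)
step 4: (167, 10)  from 1·(117,7) + (50,3)
step 5: (451, 27)  from 2·(167,10) + (117,7)
step 6: (1069, 64)  from 2·(451,27) + (167,10)
step 7: (1520, 91)  from 1·(1069,64) + (451,27)
→ (1520, 91).  Check: 1520²=2310400, 279·91²=2310399, difference 1.

1520 91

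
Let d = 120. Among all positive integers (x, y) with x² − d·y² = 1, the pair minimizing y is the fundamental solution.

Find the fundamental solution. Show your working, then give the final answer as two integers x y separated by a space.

√120 = [10; 1,20, …], period ℓ=2 (even) → k=1
step 0: (10, 1)  from 10·(1,0) + (0,1)
step 1: (11, 1)  from 1·(10,1) + (1,0)
→ (11, 1).  Check: 11²=121, 120·1²=120, difference 1.

11 1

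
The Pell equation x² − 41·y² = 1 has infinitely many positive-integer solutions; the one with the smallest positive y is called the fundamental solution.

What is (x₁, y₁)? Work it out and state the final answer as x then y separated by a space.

2049 320

d=41: √d = [6; 2,2,12] (ℓ=3, odd), read p_5/q_5
a_0=6:  p_0=6·1+0=6,  q_0=6·0+1=1
…
a_4=2:  p_4=2·397+32=826,  q_4=2·62+5=129
a_5=2:  p_5=2·826+397=2049,  q_5=2·129+62=320
fundamental: x₁=2049, y₁=320  (since 4198401 − 41·102400 = 1)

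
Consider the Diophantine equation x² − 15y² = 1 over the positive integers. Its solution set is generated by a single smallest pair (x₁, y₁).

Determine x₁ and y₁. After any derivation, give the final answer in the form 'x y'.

4 1

[3; 1,6] for √15; ℓ=2 ⇒ convergent index 1
k=0  a_k=3  p_k/q_k = 3/1
k=1  a_k=1  p_k/q_k = 4/1
→ (4, 1).  Check: 4²=16, 15·1²=15, difference 1.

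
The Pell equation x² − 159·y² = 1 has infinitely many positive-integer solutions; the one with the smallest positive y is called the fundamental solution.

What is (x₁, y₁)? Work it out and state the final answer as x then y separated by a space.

1324 105

d=159: √d = [12; 1,1,1,1,3,1,1,1,1,24] (ℓ=10, even), read p_9/q_9
i=0: a=12 ⇒ p=12, q=1
…
i=3: a=1 ⇒ p=38, q=3
i=4: a=1 ⇒ p=63, q=5
…
i=7: a=1 ⇒ p=517, q=41
i=8: a=1 ⇒ p=807, q=64
i=9: a=1 ⇒ p=1324, q=105
(x₁, y₁) = (1324, 105);  1324² − 159·105² = 1 ✓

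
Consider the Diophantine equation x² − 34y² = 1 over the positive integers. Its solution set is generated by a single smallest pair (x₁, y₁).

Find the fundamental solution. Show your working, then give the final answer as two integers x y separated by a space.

35 6

√34 → a₀=5, period (1,4,1,10); ℓ=4 even so k=3
k=0  a_k=5  p_k/q_k = 5/1
…
k=2  a_k=4  p_k/q_k = 29/5
k=3  a_k=1  p_k/q_k = 35/6
fundamental: x₁=35, y₁=6  (since 1225 − 34·36 = 1)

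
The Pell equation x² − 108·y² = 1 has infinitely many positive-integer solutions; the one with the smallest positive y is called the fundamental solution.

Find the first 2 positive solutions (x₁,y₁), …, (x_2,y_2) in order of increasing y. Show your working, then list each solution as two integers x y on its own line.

d=108: √d = [10; 2,1,1,4,1,1,2,20] (ℓ=8, even), read p_7/q_7
a_0=10:  p_0=10·1+0=10,  q_0=10·0+1=1
a_1=2:  p_1=2·10+1=21,  q_1=2·1+0=2
…
a_4=4:  p_4=4·52+31=239,  q_4=4·5+3=23
…
a_6=1:  p_6=1·291+239=530,  q_6=1·28+23=51
a_7=2:  p_7=2·530+291=1351,  q_7=2·51+28=130
(x₁, y₁) = (1351, 130);  1351² − 108·130² = 1 ✓
k=2:  x_2 = 1351·1351+108·130·130 = 3650401,  y_2 = 1351·130+130·1351 = 351260

1351 130
3650401 351260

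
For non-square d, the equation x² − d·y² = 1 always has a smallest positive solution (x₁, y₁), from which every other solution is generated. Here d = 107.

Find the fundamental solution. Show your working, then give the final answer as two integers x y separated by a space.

962 93

d=107: √d = [10; 2,1,9,1,2,20] (ℓ=6, even), read p_5/q_5
step 0: (10, 1)  from 10·(1,0) + (0,1)
step 1: (21, 2)  from 2·(10,1) + (1,0)
step 2: (31, 3)  from 1·(21,2) + (10,1)
…
step 4: (331, 32)  from 1·(300,29) + (31,3)
step 5: (962, 93)  from 2·(331,32) + (300,29)
fundamental: x₁=962, y₁=93  (since 925444 − 107·8649 = 1)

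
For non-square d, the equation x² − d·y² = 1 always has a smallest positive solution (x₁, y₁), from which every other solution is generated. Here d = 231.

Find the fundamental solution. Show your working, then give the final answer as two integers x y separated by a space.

76 5

√231 → a₀=15, period (5,30); ℓ=2 even so k=1
i=0: a=15 ⇒ p=15, q=1
i=1: a=5 ⇒ p=76, q=5
→ (76, 5).  Check: 76²=5776, 231·5²=5775, difference 1.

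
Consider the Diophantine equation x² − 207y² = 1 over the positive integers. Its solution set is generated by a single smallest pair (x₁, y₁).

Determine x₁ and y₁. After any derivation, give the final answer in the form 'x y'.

√207 → a₀=14, period (2,1,1,2,1,1,2,28); ℓ=8 even so k=7
step 0: (14, 1)  from 14·(1,0) + (0,1)
…
step 4: (187, 13)  from 2·(72,5) + (43,3)
step 5: (259, 18)  from 1·(187,13) + (72,5)
step 6: (446, 31)  from 1·(259,18) + (187,13)
step 7: (1151, 80)  from 2·(446,31) + (259,18)
fundamental: x₁=1151, y₁=80  (since 1324801 − 207·6400 = 1)

1151 80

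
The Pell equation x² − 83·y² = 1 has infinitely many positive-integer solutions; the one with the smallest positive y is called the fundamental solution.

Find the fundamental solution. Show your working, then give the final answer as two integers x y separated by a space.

[9; 9,18] for √83; ℓ=2 ⇒ convergent index 1
a_0=9:  p_0=9·1+0=9,  q_0=9·0+1=1
a_1=9:  p_1=9·9+1=82,  q_1=9·1+0=9
→ (82, 9).  Check: 82²=6724, 83·9²=6723, difference 1.

82 9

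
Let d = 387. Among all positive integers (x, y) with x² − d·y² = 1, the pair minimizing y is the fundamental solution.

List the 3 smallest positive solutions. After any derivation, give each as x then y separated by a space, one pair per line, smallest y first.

3482 177
24248647 1232628
168867574226 8584021215

√387 → a₀=19, period (1,2,19,2,1,38); ℓ=6 even so k=5
a_0=19:  p_0=19·1+0=19,  q_0=19·0+1=1
…
a_2=2:  p_2=2·20+19=59,  q_2=2·1+1=3
…
a_4=2:  p_4=2·1141+59=2341,  q_4=2·58+3=119
a_5=1:  p_5=1·2341+1141=3482,  q_5=1·119+58=177
→ (3482, 177).  Check: 3482²=12124324, 387·177²=12124323, difference 1.
(x_2, y_2) = (3482·3482 + 387·177·177, 3482·177 + 177·3482) = (24248647, 1232628)
(x_3, y_3) = (3482·24248647 + 387·177·1232628, 3482·1232628 + 177·24248647) = (168867574226, 8584021215)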